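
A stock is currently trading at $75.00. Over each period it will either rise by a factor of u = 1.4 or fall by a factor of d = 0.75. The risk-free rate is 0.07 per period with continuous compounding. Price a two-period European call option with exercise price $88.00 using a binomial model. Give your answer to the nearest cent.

Risk-neutral probability p = (e^0.07 − 0.75)/(1.4 − 0.75) = 0.3225/0.6500 = 0.4962
Terminal stock prices: S_uu = 147, S_ud = 78.75, S_dd = 42.19
Terminal payoffs (S − K): max(59, 0) = 59, max(-9.25, 0) = 0, max(-45.81, 0) = 0
Node u (S = 105): V_u = e^(−0.07)·[0.4962·59.0000 + 0.5038·0.0000] = 27.2947
Node d (S = 56.25): V_d = e^(−0.07)·[0.4962·0.0000 + 0.5038·0.0000] = 0.0000
Node 0 (S = 75): V_0 = e^(−0.07)·[0.4962·27.2947 + 0.5038·0.0000] = 12.6272

$12.63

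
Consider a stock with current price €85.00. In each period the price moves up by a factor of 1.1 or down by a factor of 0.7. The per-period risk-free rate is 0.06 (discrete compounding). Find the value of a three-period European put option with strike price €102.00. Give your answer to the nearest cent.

Risk-neutral probability p = (1 + 0.06 − 0.7)/(1.1 − 0.7) = 0.3600/0.4000 = 0.9000
Terminal stock prices: S_uuu = 113.1, S_uud = 72, S_udd = 45.81, S_ddd = 29.15
Terminal payoffs (K − S): max(-11.14, 0) = 0, max(30, 0) = 30, max(56.19, 0) = 56.19, max(72.84, 0) = 72.84
Node uu (S = 102.9): V_uu = 1/1.06·[0.9000·0.0000 + 0.1000·30.0050] = 2.8307
Node ud (S = 65.45): V_ud = 1/1.06·[0.9000·30.0050 + 0.1000·56.1850] = 30.7764
Node dd (S = 41.65): V_dd = 1/1.06·[0.9000·56.1850 + 0.1000·72.8450] = 54.5764
Node u (S = 93.5): V_u = 1/1.06·[0.9000·2.8307 + 0.1000·30.7764] = 5.3068
Node d (S = 59.5): V_d = 1/1.06·[0.9000·30.7764 + 0.1000·54.5764] = 31.2796
Node 0 (S = 85): V_0 = 1/1.06·[0.9000·5.3068 + 0.1000·31.2796] = 7.4567

€7.46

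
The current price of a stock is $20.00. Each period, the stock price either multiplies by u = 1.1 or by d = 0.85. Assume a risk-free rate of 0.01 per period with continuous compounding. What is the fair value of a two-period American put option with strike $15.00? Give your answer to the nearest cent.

Risk-neutral probability p = (e^0.01 − 0.85)/(1.1 − 0.85) = 0.1601/0.2500 = 0.6402
Terminal stock prices: S_uu = 24.2, S_ud = 18.7, S_dd = 14.45
Terminal payoffs (K − S): max(-9.2, 0) = 0, max(-3.7, 0) = 0, max(0.55, 0) = 0.55
Node u (S = 22): continuation = e^(−0.01)·[0.6402·0.0000 + 0.3598·0.0000] = 0.0000; exercise value = 0.0000 ≤ continuation, so V_u = 0.0000
Node d (S = 17): continuation = e^(−0.01)·[0.6402·0.0000 + 0.3598·0.5500] = 0.1959; exercise value = 0.0000 ≤ continuation, so V_d = 0.1959
Node 0 (S = 20): continuation = e^(−0.01)·[0.6402·0.0000 + 0.3598·0.1959] = 0.0698; exercise value = 0.0000 ≤ continuation, so V_0 = 0.0698

$0.07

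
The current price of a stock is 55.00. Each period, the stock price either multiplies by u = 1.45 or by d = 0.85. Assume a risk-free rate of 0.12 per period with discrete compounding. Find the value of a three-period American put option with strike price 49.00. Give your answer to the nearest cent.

Risk-neutral probability p = (1 + 0.12 − 0.85)/(1.45 − 0.85) = 0.2700/0.6000 = 0.4500
Terminal stock prices: S_uuu = 167.7, S_uud = 98.29, S_udd = 57.62, S_ddd = 33.78
Terminal payoffs (K − S): max(-118.7, 0) = 0, max(-49.29, 0) = 0, max(-8.619, 0) = 0, max(15.22, 0) = 15.22
Node uu (S = 115.6): continuation = 1/1.12·[0.4500·0.0000 + 0.5500·0.0000] = 0.0000; exercise value = 0.0000 ≤ continuation, so V_uu = 0.0000
Node ud (S = 67.79): continuation = 1/1.12·[0.4500·0.0000 + 0.5500·0.0000] = 0.0000; exercise value = 0.0000 ≤ continuation, so V_ud = 0.0000
Node dd (S = 39.74): continuation = 1/1.12·[0.4500·0.0000 + 0.5500·15.2231] = 7.4756; exercise value = 9.2625 > continuation, so V_dd = 9.2625 (exercise)
Node u (S = 79.75): continuation = 1/1.12·[0.4500·0.0000 + 0.5500·0.0000] = 0.0000; exercise value = 0.0000 ≤ continuation, so V_u = 0.0000
Node d (S = 46.75): continuation = 1/1.12·[0.4500·0.0000 + 0.5500·9.2625] = 4.5485; exercise value = 2.2500 ≤ continuation, so V_d = 4.5485
Node 0 (S = 55): continuation = 1/1.12·[0.4500·0.0000 + 0.5500·4.5485] = 2.2337; exercise value = 0.0000 ≤ continuation, so V_0 = 2.2337

2.23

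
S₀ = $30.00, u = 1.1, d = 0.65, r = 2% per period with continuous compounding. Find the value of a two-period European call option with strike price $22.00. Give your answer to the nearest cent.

$9.30

Risk-neutral probability p = (e^0.02 − 0.65)/(1.1 − 0.65) = 0.3702/0.4500 = 0.8227
Terminal stock prices: S_uu = 36.3, S_ud = 21.45, S_dd = 12.68
Terminal payoffs (S − K): max(14.3, 0) = 14.3, max(-0.55, 0) = 0, max(-9.325, 0) = 0
Node u (S = 33): V_u = e^(−0.02)·[0.8227·14.3000 + 0.1773·0.0000] = 11.5312
Node d (S = 19.5): V_d = e^(−0.02)·[0.8227·0.0000 + 0.1773·0.0000] = 0.0000
Node 0 (S = 30): V_0 = e^(−0.02)·[0.8227·11.5312 + 0.1773·0.0000] = 9.2985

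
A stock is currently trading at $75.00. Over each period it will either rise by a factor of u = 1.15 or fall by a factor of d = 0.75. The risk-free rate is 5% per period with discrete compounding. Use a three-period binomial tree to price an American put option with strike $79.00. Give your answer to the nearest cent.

Risk-neutral probability p = (1 + 0.05 − 0.75)/(1.15 − 0.75) = 0.3000/0.4000 = 0.7500
Terminal stock prices: S_uuu = 114.1, S_uud = 74.39, S_udd = 48.52, S_ddd = 31.64
Terminal payoffs (K − S): max(-35.07, 0) = 0, max(4.609, 0) = 4.609, max(30.48, 0) = 30.48, max(47.36, 0) = 47.36
Node uu (S = 99.19): continuation = 1/1.05·[0.7500·0.0000 + 0.2500·4.6094] = 1.0975; exercise value = 0.0000 ≤ continuation, so V_uu = 1.0975
Node ud (S = 64.69): continuation = 1/1.05·[0.7500·4.6094 + 0.2500·30.4844] = 10.5506; exercise value = 14.3125 > continuation, so V_ud = 14.3125 (exercise)
Node dd (S = 42.19): continuation = 1/1.05·[0.7500·30.4844 + 0.2500·47.3594] = 33.0506; exercise value = 36.8125 > continuation, so V_dd = 36.8125 (exercise)
Node u (S = 86.25): continuation = 1/1.05·[0.7500·1.0975 + 0.2500·14.3125] = 4.1916; exercise value = 0.0000 ≤ continuation, so V_u = 4.1916
Node d (S = 56.25): continuation = 1/1.05·[0.7500·14.3125 + 0.2500·36.8125] = 18.9881; exercise value = 22.7500 > continuation, so V_d = 22.7500 (exercise)
Node 0 (S = 75): continuation = 1/1.05·[0.7500·4.1916 + 0.2500·22.7500] = 8.4107; exercise value = 4.0000 ≤ continuation, so V_0 = 8.4107

$8.41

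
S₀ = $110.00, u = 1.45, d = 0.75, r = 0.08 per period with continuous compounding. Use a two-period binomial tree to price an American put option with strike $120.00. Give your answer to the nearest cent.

$18.21

Risk-neutral probability p = (e^0.08 − 0.75)/(1.45 − 0.75) = 0.3333/0.7000 = 0.4761
Terminal stock prices: S_uu = 231.3, S_ud = 119.6, S_dd = 61.88
Terminal payoffs (K − S): max(-111.3, 0) = 0, max(0.375, 0) = 0.375, max(58.12, 0) = 58.12
Node u (S = 159.5): continuation = e^(−0.08)·[0.4761·0.0000 + 0.5239·0.3750] = 0.1813; exercise value = 0.0000 ≤ continuation, so V_u = 0.1813
Node d (S = 82.5): continuation = e^(−0.08)·[0.4761·0.3750 + 0.5239·58.1250] = 28.2740; exercise value = 37.5000 > continuation, so V_d = 37.5000 (exercise)
Node 0 (S = 110): continuation = e^(−0.08)·[0.4761·0.1813 + 0.5239·37.5000] = 18.2146; exercise value = 10.0000 ≤ continuation, so V_0 = 18.2146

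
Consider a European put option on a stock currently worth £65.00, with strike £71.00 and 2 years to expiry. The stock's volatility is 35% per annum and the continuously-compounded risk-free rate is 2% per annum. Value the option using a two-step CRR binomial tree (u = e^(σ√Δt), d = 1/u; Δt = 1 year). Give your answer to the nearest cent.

£14.44

CRR parameters: u = e^(σ√Δt) = e^(0.35·√1) = 1.4191, d = 1/u = 0.7047
Per-period rate: rΔt = 0.02·1 = 0.02, so R = e^0.02 = 1.0202
Risk-neutral probability p = (e^0.02 − 0.7047)/(1.4191 − 0.7047) = 0.3155/0.7144 = 0.4417
Terminal stock prices: S_uu = 130.9, S_ud = 65, S_dd = 32.28
Terminal payoffs (K − S): max(-59.89, 0) = 0, max(6, 0) = 6, max(38.72, 0) = 38.72
Node u (S = 92.24): V_u = e^(−0.02)·[0.4417·0.0000 + 0.5583·6.0000] = 3.2837
Node d (S = 45.8): V_d = e^(−0.02)·[0.4417·6.0000 + 0.5583·38.7220] = 23.7894
Node 0 (S = 65): V_0 = e^(−0.02)·[0.4417·3.2837 + 0.5583·23.7894] = 14.4411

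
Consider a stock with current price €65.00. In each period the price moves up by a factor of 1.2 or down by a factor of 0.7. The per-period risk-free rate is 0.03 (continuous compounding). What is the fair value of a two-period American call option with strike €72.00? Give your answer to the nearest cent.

Risk-neutral probability p = (e^0.03 − 0.7)/(1.2 − 0.7) = 0.3305/0.5000 = 0.6609
Terminal stock prices: S_uu = 93.6, S_ud = 54.6, S_dd = 31.85
Terminal payoffs (S − K): max(21.6, 0) = 21.6, max(-17.4, 0) = 0, max(-40.15, 0) = 0
Node u (S = 78): continuation = e^(−0.03)·[0.6609·21.6000 + 0.3391·0.0000] = 13.8537; exercise value = 6.0000 ≤ continuation, so V_u = 13.8537
Node d (S = 45.5): continuation = e^(−0.03)·[0.6609·0.0000 + 0.3391·0.0000] = 0.0000; exercise value = 0.0000 ≤ continuation, so V_d = 0.0000
Node 0 (S = 65): continuation = e^(−0.03)·[0.6609·13.8537 + 0.3391·0.0000] = 8.8855; exercise value = 0.0000 ≤ continuation, so V_0 = 8.8855

€8.89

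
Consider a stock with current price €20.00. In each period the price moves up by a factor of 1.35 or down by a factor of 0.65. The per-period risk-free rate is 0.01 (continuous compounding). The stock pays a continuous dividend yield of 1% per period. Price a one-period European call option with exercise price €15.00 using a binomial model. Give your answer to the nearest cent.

€5.94

Per-period risk-free factor R = e^0.01 = 1.0101; dividend-adjusted growth = e^(0.01−0.01) = 1.0000.
Risk-neutral probability p = (1.0000 − 0.65)/(1.35 − 0.65) = 0.3500/0.7000 = 0.5000
Terminal stock prices: S_u = 27, S_d = 13
Terminal payoffs (S − K): max(12, 0) = 12, max(-2, 0) = 0
Node 0 (S = 20): V_0 = e^(−0.01)·[0.5000·12.0000 + 0.5000·0.0000] = 5.9403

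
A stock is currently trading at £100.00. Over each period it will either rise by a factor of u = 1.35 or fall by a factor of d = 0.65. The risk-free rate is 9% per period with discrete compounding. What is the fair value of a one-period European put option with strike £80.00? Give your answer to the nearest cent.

£5.11

Risk-neutral probability p = (1 + 0.09 − 0.65)/(1.35 − 0.65) = 0.4400/0.7000 = 0.6286
Terminal stock prices: S_u = 135, S_d = 65
Terminal payoffs (K − S): max(-55, 0) = 0, max(15, 0) = 15
Node 0 (S = 100): V_0 = 1/1.09·[0.6286·0.0000 + 0.3714·15.0000] = 5.1114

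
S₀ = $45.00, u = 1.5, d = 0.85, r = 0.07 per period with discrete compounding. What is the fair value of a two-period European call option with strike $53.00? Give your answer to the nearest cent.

$6.54

Risk-neutral probability p = (1 + 0.07 − 0.85)/(1.5 − 0.85) = 0.2200/0.6500 = 0.3385
Terminal stock prices: S_uu = 101.2, S_ud = 57.38, S_dd = 32.51
Terminal payoffs (S − K): max(48.25, 0) = 48.25, max(4.375, 0) = 4.375, max(-20.49, 0) = 0
Node u (S = 67.5): V_u = 1/1.07·[0.3385·48.2500 + 0.6615·4.3750] = 17.9673
Node d (S = 38.25): V_d = 1/1.07·[0.3385·4.3750 + 0.6615·0.0000] = 1.3839
Node 0 (S = 45): V_0 = 1/1.07·[0.3385·17.9673 + 0.6615·1.3839] = 6.5390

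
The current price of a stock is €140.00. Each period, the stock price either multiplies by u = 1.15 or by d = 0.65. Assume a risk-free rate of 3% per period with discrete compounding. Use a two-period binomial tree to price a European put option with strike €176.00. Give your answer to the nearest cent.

Risk-neutral probability p = (1 + 0.03 − 0.65)/(1.15 − 0.65) = 0.3800/0.5000 = 0.7600
Terminal stock prices: S_uu = 185.1, S_ud = 104.7, S_dd = 59.15
Terminal payoffs (K − S): max(-9.15, 0) = 0, max(71.35, 0) = 71.35, max(116.8, 0) = 116.8
Node u (S = 161): V_u = 1/1.03·[0.7600·0.0000 + 0.2400·71.3500] = 16.6252
Node d (S = 91): V_d = 1/1.03·[0.7600·71.3500 + 0.2400·116.8500] = 79.8738
Node 0 (S = 140): V_0 = 1/1.03·[0.7600·16.6252 + 0.2400·79.8738] = 30.8785

€30.88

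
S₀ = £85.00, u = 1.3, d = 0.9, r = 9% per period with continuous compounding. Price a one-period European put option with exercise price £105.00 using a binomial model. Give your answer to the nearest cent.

Risk-neutral probability p = (e^0.09 − 0.9)/(1.3 − 0.9) = 0.1942/0.4000 = 0.4854
Terminal stock prices: S_u = 110.5, S_d = 76.5
Terminal payoffs (K − S): max(-5.5, 0) = 0, max(28.5, 0) = 28.5
Node 0 (S = 85): V_0 = e^(−0.09)·[0.4854·0.0000 + 0.5146·28.5000] = 13.4029

£13.40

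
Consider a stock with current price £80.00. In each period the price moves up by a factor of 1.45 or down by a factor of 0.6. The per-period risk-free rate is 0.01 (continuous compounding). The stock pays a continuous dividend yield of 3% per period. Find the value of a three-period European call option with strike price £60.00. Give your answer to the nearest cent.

Per-period risk-free factor R = e^0.01 = 1.0101; dividend-adjusted growth = e^(0.01−0.03) = 0.9802.
Risk-neutral probability p = (0.9802 − 0.6)/(1.45 − 0.6) = 0.3802/0.8500 = 0.4473
Terminal stock prices: S_uuu = 243.9, S_uud = 100.9, S_udd = 41.76, S_ddd = 17.28
Terminal payoffs (S − K): max(183.9, 0) = 183.9, max(40.92, 0) = 40.92, max(-18.24, 0) = 0, max(-42.72, 0) = 0
Node uu (S = 168.2): V_uu = e^(−0.01)·[0.4473·183.8900 + 0.5527·40.9200] = 103.8259
Node ud (S = 69.6): V_ud = e^(−0.01)·[0.4473·40.9200 + 0.5527·0.0000] = 18.1211
Node dd (S = 28.8): V_dd = e^(−0.01)·[0.4473·0.0000 + 0.5527·0.0000] = 0.0000
Node u (S = 116): V_u = e^(−0.01)·[0.4473·103.8259 + 0.5527·18.1211] = 55.8945
Node d (S = 48): V_d = e^(−0.01)·[0.4473·18.1211 + 0.5527·0.0000] = 8.0248
Node 0 (S = 80): V_0 = e^(−0.01)·[0.4473·55.8945 + 0.5527·8.0248] = 29.1436

£29.14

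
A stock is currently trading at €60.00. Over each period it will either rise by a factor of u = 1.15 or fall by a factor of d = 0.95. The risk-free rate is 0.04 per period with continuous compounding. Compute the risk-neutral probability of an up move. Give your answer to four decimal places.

Risk-neutral probability p = (e^0.04 − 0.95)/(1.15 − 0.95) = 0.0908/0.2000 = 0.4541

p = 0.4541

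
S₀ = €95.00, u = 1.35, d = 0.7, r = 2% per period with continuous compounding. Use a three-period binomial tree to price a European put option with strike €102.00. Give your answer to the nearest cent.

€22.57

Risk-neutral probability p = (e^0.02 − 0.7)/(1.35 − 0.7) = 0.3202/0.6500 = 0.4926
Terminal stock prices: S_uuu = 233.7, S_uud = 121.2, S_udd = 62.84, S_ddd = 32.58
Terminal payoffs (K − S): max(-131.7, 0) = 0, max(-19.2, 0) = 0, max(39.16, 0) = 39.16, max(69.42, 0) = 69.42
Node uu (S = 173.1): V_uu = e^(−0.02)·[0.4926·0.0000 + 0.5074·0.0000] = 0.0000
Node ud (S = 89.77): V_ud = e^(−0.02)·[0.4926·0.0000 + 0.5074·39.1575] = 19.4744
Node dd (S = 46.55): V_dd = e^(−0.02)·[0.4926·39.1575 + 0.5074·69.4150] = 53.4303
Node u (S = 128.2): V_u = e^(−0.02)·[0.4926·0.0000 + 0.5074·19.4744] = 9.6853
Node d (S = 66.5): V_d = e^(−0.02)·[0.4926·19.4744 + 0.5074·53.4303] = 35.9763
Node 0 (S = 95): V_0 = e^(−0.02)·[0.4926·9.6853 + 0.5074·35.9763] = 22.5690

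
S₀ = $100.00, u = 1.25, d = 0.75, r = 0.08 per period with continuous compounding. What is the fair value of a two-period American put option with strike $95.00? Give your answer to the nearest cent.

$6.39

Risk-neutral probability p = (e^0.08 − 0.75)/(1.25 − 0.75) = 0.3333/0.5000 = 0.6666
Terminal stock prices: S_uu = 156.2, S_ud = 93.75, S_dd = 56.25
Terminal payoffs (K − S): max(-61.25, 0) = 0, max(1.25, 0) = 1.25, max(38.75, 0) = 38.75
Node u (S = 125): continuation = e^(−0.08)·[0.6666·0.0000 + 0.3334·1.2500] = 0.3847; exercise value = 0.0000 ≤ continuation, so V_u = 0.3847
Node d (S = 75): continuation = e^(−0.08)·[0.6666·1.2500 + 0.3334·38.7500] = 12.6961; exercise value = 20.0000 > continuation, so V_d = 20.0000 (exercise)
Node 0 (S = 100): continuation = e^(−0.08)·[0.6666·0.3847 + 0.3334·20.0000] = 6.3926; exercise value = 0.0000 ≤ continuation, so V_0 = 6.3926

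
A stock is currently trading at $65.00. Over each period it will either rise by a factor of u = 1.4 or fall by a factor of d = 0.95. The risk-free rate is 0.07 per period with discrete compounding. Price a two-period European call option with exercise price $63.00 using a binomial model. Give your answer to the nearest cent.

Risk-neutral probability p = (1 + 0.07 − 0.95)/(1.4 − 0.95) = 0.1200/0.4500 = 0.2667
Terminal stock prices: S_uu = 127.4, S_ud = 86.45, S_dd = 58.66
Terminal payoffs (S − K): max(64.4, 0) = 64.4, max(23.45, 0) = 23.45, max(-4.337, 0) = 0
Node u (S = 91): V_u = 1/1.07·[0.2667·64.4000 + 0.7333·23.4500] = 32.1215
Node d (S = 61.75): V_d = 1/1.07·[0.2667·23.4500 + 0.7333·0.0000] = 5.8442
Node 0 (S = 65): V_0 = 1/1.07·[0.2667·32.1215 + 0.7333·5.8442] = 12.0108

$12.01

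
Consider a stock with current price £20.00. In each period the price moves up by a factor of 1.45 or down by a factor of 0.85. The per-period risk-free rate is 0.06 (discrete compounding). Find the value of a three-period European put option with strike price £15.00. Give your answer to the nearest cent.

£0.63

Risk-neutral probability p = (1 + 0.06 − 0.85)/(1.45 − 0.85) = 0.2100/0.6000 = 0.3500
Terminal stock prices: S_uuu = 60.97, S_uud = 35.74, S_udd = 20.95, S_ddd = 12.28
Terminal payoffs (K − S): max(-45.97, 0) = 0, max(-20.74, 0) = 0, max(-5.952, 0) = 0, max(2.718, 0) = 2.718
Node uu (S = 42.05): V_uu = 1/1.06·[0.3500·0.0000 + 0.6500·0.0000] = 0.0000
Node ud (S = 24.65): V_ud = 1/1.06·[0.3500·0.0000 + 0.6500·0.0000] = 0.0000
Node dd (S = 14.45): V_dd = 1/1.06·[0.3500·0.0000 + 0.6500·2.7175] = 1.6664
Node u (S = 29): V_u = 1/1.06·[0.3500·0.0000 + 0.6500·0.0000] = 0.0000
Node d (S = 17): V_d = 1/1.06·[0.3500·0.0000 + 0.6500·1.6664] = 1.0218
Node 0 (S = 20): V_0 = 1/1.06·[0.3500·0.0000 + 0.6500·1.0218] = 0.6266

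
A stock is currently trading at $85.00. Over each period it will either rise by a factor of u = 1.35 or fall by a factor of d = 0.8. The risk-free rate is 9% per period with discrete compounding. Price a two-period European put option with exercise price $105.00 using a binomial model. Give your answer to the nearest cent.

Risk-neutral probability p = (1 + 0.09 − 0.8)/(1.35 − 0.8) = 0.2900/0.5500 = 0.5273
Terminal stock prices: S_uu = 154.9, S_ud = 91.8, S_dd = 54.4
Terminal payoffs (K − S): max(-49.91, 0) = 0, max(13.2, 0) = 13.2, max(50.6, 0) = 50.6
Node u (S = 114.8): V_u = 1/1.09·[0.5273·0.0000 + 0.4727·13.2000] = 5.7248
Node d (S = 68): V_d = 1/1.09·[0.5273·13.2000 + 0.4727·50.6000] = 28.3303
Node 0 (S = 85): V_0 = 1/1.09·[0.5273·5.7248 + 0.4727·28.3303] = 15.0560

$15.06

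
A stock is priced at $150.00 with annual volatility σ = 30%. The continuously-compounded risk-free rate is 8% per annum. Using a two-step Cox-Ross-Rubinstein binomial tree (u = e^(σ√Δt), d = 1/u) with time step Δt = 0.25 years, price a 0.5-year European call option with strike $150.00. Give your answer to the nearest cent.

$14.14

CRR parameters: u = e^(σ√Δt) = e^(0.3·√0.25) = 1.1618, d = 1/u = 0.8607
Per-period rate: rΔt = 0.08·0.25 = 0.02, so R = e^0.02 = 1.0202
Risk-neutral probability p = (e^0.02 − 0.8607)/(1.1618 − 0.8607) = 0.1595/0.3011 = 0.5297
Terminal stock prices: S_uu = 202.5, S_ud = 150, S_dd = 111.1
Terminal payoffs (S − K): max(52.48, 0) = 52.48, max(0, 0) = 0, max(-38.88, 0) = 0
Node u (S = 174.3): V_u = e^(−0.02)·[0.5297·52.4788 + 0.4703·0.0000] = 27.2453
Node d (S = 129.1): V_d = e^(−0.02)·[0.5297·0.0000 + 0.4703·0.0000] = 0.0000
Node 0 (S = 150): V_0 = e^(−0.02)·[0.5297·27.2453 + 0.4703·0.0000] = 14.1449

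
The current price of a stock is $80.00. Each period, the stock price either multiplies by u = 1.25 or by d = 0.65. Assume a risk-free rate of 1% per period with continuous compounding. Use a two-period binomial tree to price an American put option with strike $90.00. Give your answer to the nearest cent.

Risk-neutral probability p = (e^0.01 − 0.65)/(1.25 − 0.65) = 0.3601/0.6000 = 0.6001
Terminal stock prices: S_uu = 125, S_ud = 65, S_dd = 33.8
Terminal payoffs (K − S): max(-35, 0) = 0, max(25, 0) = 25, max(56.2, 0) = 56.2
Node u (S = 100): continuation = e^(−0.01)·[0.6001·0.0000 + 0.3999·25.0000] = 9.8984; exercise value = 0.0000 ≤ continuation, so V_u = 9.8984
Node d (S = 52): continuation = e^(−0.01)·[0.6001·25.0000 + 0.3999·56.2000] = 37.1045; exercise value = 38.0000 > continuation, so V_d = 38.0000 (exercise)
Node 0 (S = 80): continuation = e^(−0.01)·[0.6001·9.8984 + 0.3999·38.0000] = 20.9264; exercise value = 10.0000 ≤ continuation, so V_0 = 20.9264

$20.93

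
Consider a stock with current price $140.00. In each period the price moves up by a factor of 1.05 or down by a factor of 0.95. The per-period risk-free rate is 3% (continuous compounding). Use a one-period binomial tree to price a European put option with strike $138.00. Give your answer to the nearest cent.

$0.95

Risk-neutral probability p = (e^0.03 − 0.95)/(1.05 − 0.95) = 0.0805/0.1000 = 0.8045
Terminal stock prices: S_u = 147, S_d = 133
Terminal payoffs (K − S): max(-9, 0) = 0, max(5, 0) = 5
Node 0 (S = 140): V_0 = e^(−0.03)·[0.8045·0.0000 + 0.1955·5.0000] = 0.9484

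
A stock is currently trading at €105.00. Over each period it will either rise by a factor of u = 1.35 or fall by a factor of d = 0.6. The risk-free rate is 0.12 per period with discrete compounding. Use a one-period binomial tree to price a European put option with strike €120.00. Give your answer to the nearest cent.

Risk-neutral probability p = (1 + 0.12 − 0.6)/(1.35 − 0.6) = 0.5200/0.7500 = 0.6933
Terminal stock prices: S_u = 141.8, S_d = 63
Terminal payoffs (K − S): max(-21.75, 0) = 0, max(57, 0) = 57
Node 0 (S = 105): V_0 = 1/1.12·[0.6933·0.0000 + 0.3067·57.0000] = 15.6071

€15.61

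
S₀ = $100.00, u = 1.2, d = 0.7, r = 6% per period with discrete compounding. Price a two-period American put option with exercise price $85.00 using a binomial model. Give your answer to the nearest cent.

Risk-neutral probability p = (1 + 0.06 − 0.7)/(1.2 − 0.7) = 0.3600/0.5000 = 0.7200
Terminal stock prices: S_uu = 144, S_ud = 84, S_dd = 49
Terminal payoffs (K − S): max(-59, 0) = 0, max(1, 0) = 1, max(36, 0) = 36
Node u (S = 120): continuation = 1/1.06·[0.7200·0.0000 + 0.2800·1.0000] = 0.2642; exercise value = 0.0000 ≤ continuation, so V_u = 0.2642
Node d (S = 70): continuation = 1/1.06·[0.7200·1.0000 + 0.2800·36.0000] = 10.1887; exercise value = 15.0000 > continuation, so V_d = 15.0000 (exercise)
Node 0 (S = 100): continuation = 1/1.06·[0.7200·0.2642 + 0.2800·15.0000] = 4.1417; exercise value = 0.0000 ≤ continuation, so V_0 = 4.1417

$4.14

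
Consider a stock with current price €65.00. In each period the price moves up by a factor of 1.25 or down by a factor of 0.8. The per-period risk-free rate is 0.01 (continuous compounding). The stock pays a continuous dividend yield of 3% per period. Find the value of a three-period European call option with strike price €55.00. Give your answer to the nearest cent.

€11.83

Per-period risk-free factor R = e^0.01 = 1.0101; dividend-adjusted growth = e^(0.01−0.03) = 0.9802.
Risk-neutral probability p = (0.9802 − 0.8)/(1.25 − 0.8) = 0.1802/0.4500 = 0.4004
Terminal stock prices: S_uuu = 127, S_uud = 81.25, S_udd = 52, S_ddd = 33.28
Terminal payoffs (S − K): max(71.95, 0) = 71.95, max(26.25, 0) = 26.25, max(-3, 0) = 0, max(-21.72, 0) = 0
Node uu (S = 101.6): V_uu = e^(−0.01)·[0.4004·71.9531 + 0.5996·26.2500] = 44.1081
Node ud (S = 65): V_ud = e^(−0.01)·[0.4004·26.2500 + 0.5996·0.0000] = 10.4070
Node dd (S = 41.6): V_dd = e^(−0.01)·[0.4004·0.0000 + 0.5996·0.0000] = 0.0000
Node u (S = 81.25): V_u = e^(−0.01)·[0.4004·44.1081 + 0.5996·10.4070] = 23.6645
Node d (S = 52): V_d = e^(−0.01)·[0.4004·10.4070 + 0.5996·0.0000] = 4.1259
Node 0 (S = 65): V_0 = e^(−0.01)·[0.4004·23.6645 + 0.5996·4.1259] = 11.8311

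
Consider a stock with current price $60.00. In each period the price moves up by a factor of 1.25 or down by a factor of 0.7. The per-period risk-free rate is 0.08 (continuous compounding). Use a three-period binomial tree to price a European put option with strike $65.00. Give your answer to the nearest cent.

Risk-neutral probability p = (e^0.08 − 0.7)/(1.25 − 0.7) = 0.3833/0.5500 = 0.6969
Terminal stock prices: S_uuu = 117.2, S_uud = 65.62, S_udd = 36.75, S_ddd = 20.58
Terminal payoffs (K − S): max(-52.19, 0) = 0, max(-0.625, 0) = 0, max(28.25, 0) = 28.25, max(44.42, 0) = 44.42
Node uu (S = 93.75): V_uu = e^(−0.08)·[0.6969·0.0000 + 0.3031·0.0000] = 0.0000
Node ud (S = 52.5): V_ud = e^(−0.08)·[0.6969·0.0000 + 0.3031·28.2500] = 7.9046
Node dd (S = 29.4): V_dd = e^(−0.08)·[0.6969·28.2500 + 0.3031·44.4200] = 30.6026
Node u (S = 75): V_u = e^(−0.08)·[0.6969·0.0000 + 0.3031·7.9046] = 2.2118
Node d (S = 42): V_d = e^(−0.08)·[0.6969·7.9046 + 0.3031·30.6026] = 13.6480
Node 0 (S = 60): V_0 = e^(−0.08)·[0.6969·2.2118 + 0.3031·13.6480] = 5.2417

$5.24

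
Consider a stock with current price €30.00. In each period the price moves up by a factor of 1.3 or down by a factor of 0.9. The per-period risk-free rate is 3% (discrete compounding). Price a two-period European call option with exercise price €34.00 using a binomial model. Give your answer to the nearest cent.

Risk-neutral probability p = (1 + 0.03 − 0.9)/(1.3 − 0.9) = 0.1300/0.4000 = 0.3250
Terminal stock prices: S_uu = 50.7, S_ud = 35.1, S_dd = 24.3
Terminal payoffs (S − K): max(16.7, 0) = 16.7, max(1.1, 0) = 1.1, max(-9.7, 0) = 0
Node u (S = 39): V_u = 1/1.03·[0.3250·16.7000 + 0.6750·1.1000] = 5.9903
Node d (S = 27): V_d = 1/1.03·[0.3250·1.1000 + 0.6750·0.0000] = 0.3471
Node 0 (S = 30): V_0 = 1/1.03·[0.3250·5.9903 + 0.6750·0.3471] = 2.1176

€2.12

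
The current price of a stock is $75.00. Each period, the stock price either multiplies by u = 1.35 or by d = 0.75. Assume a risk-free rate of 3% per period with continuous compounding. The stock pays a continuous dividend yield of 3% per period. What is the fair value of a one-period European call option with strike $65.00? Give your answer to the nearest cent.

$14.66

Per-period risk-free factor R = e^0.03 = 1.0305; dividend-adjusted growth = e^(0.03−0.03) = 1.0000.
Risk-neutral probability p = (1.0000 − 0.75)/(1.35 − 0.75) = 0.2500/0.6000 = 0.4167
Terminal stock prices: S_u = 101.2, S_d = 56.25
Terminal payoffs (S − K): max(36.25, 0) = 36.25, max(-8.75, 0) = 0
Node 0 (S = 75): V_0 = e^(−0.03)·[0.4167·36.2500 + 0.5833·0.0000] = 14.6578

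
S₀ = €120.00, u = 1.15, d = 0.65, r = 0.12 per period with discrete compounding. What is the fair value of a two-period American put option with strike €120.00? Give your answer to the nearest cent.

Risk-neutral probability p = (1 + 0.12 − 0.65)/(1.15 − 0.65) = 0.4700/0.5000 = 0.9400
Terminal stock prices: S_uu = 158.7, S_ud = 89.7, S_dd = 50.7
Terminal payoffs (K − S): max(-38.7, 0) = 0, max(30.3, 0) = 30.3, max(69.3, 0) = 69.3
Node u (S = 138): continuation = 1/1.12·[0.9400·0.0000 + 0.0600·30.3000] = 1.6232; exercise value = 0.0000 ≤ continuation, so V_u = 1.6232
Node d (S = 78): continuation = 1/1.12·[0.9400·30.3000 + 0.0600·69.3000] = 29.1429; exercise value = 42.0000 > continuation, so V_d = 42.0000 (exercise)
Node 0 (S = 120): continuation = 1/1.12·[0.9400·1.6232 + 0.0600·42.0000] = 3.6123; exercise value = 0.0000 ≤ continuation, so V_0 = 3.6123

€3.61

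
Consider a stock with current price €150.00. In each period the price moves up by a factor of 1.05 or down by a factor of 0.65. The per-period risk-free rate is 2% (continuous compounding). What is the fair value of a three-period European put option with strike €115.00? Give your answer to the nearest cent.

Risk-neutral probability p = (e^0.02 − 0.65)/(1.05 − 0.65) = 0.3702/0.4000 = 0.9255
Terminal stock prices: S_uuu = 173.6, S_uud = 107.5, S_udd = 66.54, S_ddd = 41.19
Terminal payoffs (K − S): max(-58.64, 0) = 0, max(7.506, 0) = 7.506, max(48.46, 0) = 48.46, max(73.81, 0) = 73.81
Node uu (S = 165.4): V_uu = e^(−0.02)·[0.9255·0.0000 + 0.0745·7.5062] = 0.5481
Node ud (S = 102.4): V_ud = e^(−0.02)·[0.9255·7.5062 + 0.0745·48.4562] = 10.3478
Node dd (S = 63.38): V_dd = e^(−0.02)·[0.9255·48.4562 + 0.0745·73.8063] = 49.3478
Node u (S = 157.5): V_u = e^(−0.02)·[0.9255·0.5481 + 0.0745·10.3478] = 1.2529
Node d (S = 97.5): V_d = e^(−0.02)·[0.9255·10.3478 + 0.0745·49.3478] = 12.9908
Node 0 (S = 150): V_0 = e^(−0.02)·[0.9255·1.2529 + 0.0745·12.9908] = 2.0852

€2.09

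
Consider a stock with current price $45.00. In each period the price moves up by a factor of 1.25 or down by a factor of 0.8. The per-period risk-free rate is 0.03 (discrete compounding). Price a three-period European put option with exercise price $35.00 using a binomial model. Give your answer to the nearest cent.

Risk-neutral probability p = (1 + 0.03 − 0.8)/(1.25 − 0.8) = 0.2300/0.4500 = 0.5111
Terminal stock prices: S_uuu = 87.89, S_uud = 56.25, S_udd = 36, S_ddd = 23.04
Terminal payoffs (K − S): max(-52.89, 0) = 0, max(-21.25, 0) = 0, max(-1, 0) = 0, max(11.96, 0) = 11.96
Node uu (S = 70.31): V_uu = 1/1.03·[0.5111·0.0000 + 0.4889·0.0000] = 0.0000
Node ud (S = 45): V_ud = 1/1.03·[0.5111·0.0000 + 0.4889·0.0000] = 0.0000
Node dd (S = 28.8): V_dd = 1/1.03·[0.5111·0.0000 + 0.4889·11.9600] = 5.6768
Node u (S = 56.25): V_u = 1/1.03·[0.5111·0.0000 + 0.4889·0.0000] = 0.0000
Node d (S = 36): V_d = 1/1.03·[0.5111·0.0000 + 0.4889·5.6768] = 2.6945
Node 0 (S = 45): V_0 = 1/1.03·[0.5111·0.0000 + 0.4889·2.6945] = 1.2789

$1.28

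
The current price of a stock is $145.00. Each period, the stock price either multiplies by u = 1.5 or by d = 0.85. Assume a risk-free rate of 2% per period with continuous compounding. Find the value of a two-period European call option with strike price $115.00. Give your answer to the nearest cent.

$39.87

Risk-neutral probability p = (e^0.02 − 0.85)/(1.5 − 0.85) = 0.1702/0.6500 = 0.2618
Terminal stock prices: S_uu = 326.2, S_ud = 184.9, S_dd = 104.8
Terminal payoffs (S − K): max(211.2, 0) = 211.2, max(69.88, 0) = 69.88, max(-10.24, 0) = 0
Node u (S = 217.5): V_u = e^(−0.02)·[0.2618·211.2500 + 0.7382·69.8750] = 104.7772
Node d (S = 123.2): V_d = e^(−0.02)·[0.2618·69.8750 + 0.7382·0.0000] = 17.9343
Node 0 (S = 145): V_0 = e^(−0.02)·[0.2618·104.7772 + 0.7382·17.9343] = 39.8686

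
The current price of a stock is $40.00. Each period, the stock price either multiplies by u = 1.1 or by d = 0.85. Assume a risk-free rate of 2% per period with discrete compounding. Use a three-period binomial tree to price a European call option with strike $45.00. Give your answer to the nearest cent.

Risk-neutral probability p = (1 + 0.02 − 0.85)/(1.1 − 0.85) = 0.1700/0.2500 = 0.6800
Terminal stock prices: S_uuu = 53.24, S_uud = 41.14, S_udd = 31.79, S_ddd = 24.56
Terminal payoffs (S − K): max(8.24, 0) = 8.24, max(-3.86, 0) = 0, max(-13.21, 0) = 0, max(-20.44, 0) = 0
Node uu (S = 48.4): V_uu = 1/1.02·[0.6800·8.2400 + 0.3200·0.0000] = 5.4933
Node ud (S = 37.4): V_ud = 1/1.02·[0.6800·0.0000 + 0.3200·0.0000] = 0.0000
Node dd (S = 28.9): V_dd = 1/1.02·[0.6800·0.0000 + 0.3200·0.0000] = 0.0000
Node u (S = 44): V_u = 1/1.02·[0.6800·5.4933 + 0.3200·0.0000] = 3.6622
Node d (S = 34): V_d = 1/1.02·[0.6800·0.0000 + 0.3200·0.0000] = 0.0000
Node 0 (S = 40): V_0 = 1/1.02·[0.6800·3.6622 + 0.3200·0.0000] = 2.4415

$2.44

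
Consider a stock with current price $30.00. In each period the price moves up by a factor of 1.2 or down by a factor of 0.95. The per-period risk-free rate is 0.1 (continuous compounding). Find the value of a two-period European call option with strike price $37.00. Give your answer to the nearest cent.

Risk-neutral probability p = (e^0.1 − 0.95)/(1.2 − 0.95) = 0.1552/0.2500 = 0.6207
Terminal stock prices: S_uu = 43.2, S_ud = 34.2, S_dd = 27.07
Terminal payoffs (S − K): max(6.2, 0) = 6.2, max(-2.8, 0) = 0, max(-9.925, 0) = 0
Node u (S = 36): V_u = e^(−0.1)·[0.6207·6.2000 + 0.3793·0.0000] = 3.4820
Node d (S = 28.5): V_d = e^(−0.1)·[0.6207·0.0000 + 0.3793·0.0000] = 0.0000
Node 0 (S = 30): V_0 = e^(−0.1)·[0.6207·3.4820 + 0.3793·0.0000] = 1.9556

$1.96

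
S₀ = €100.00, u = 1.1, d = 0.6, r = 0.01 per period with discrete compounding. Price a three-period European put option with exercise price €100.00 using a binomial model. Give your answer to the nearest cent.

Risk-neutral probability p = (1 + 0.01 − 0.6)/(1.1 − 0.6) = 0.4100/0.5000 = 0.8200
Terminal stock prices: S_uuu = 133.1, S_uud = 72.6, S_udd = 39.6, S_ddd = 21.6
Terminal payoffs (K − S): max(-33.1, 0) = 0, max(27.4, 0) = 27.4, max(60.4, 0) = 60.4, max(78.4, 0) = 78.4
Node uu (S = 121): V_uu = 1/1.01·[0.8200·0.0000 + 0.1800·27.4000] = 4.8832
Node ud (S = 66): V_ud = 1/1.01·[0.8200·27.4000 + 0.1800·60.4000] = 33.0099
Node dd (S = 36): V_dd = 1/1.01·[0.8200·60.4000 + 0.1800·78.4000] = 63.0099
Node u (S = 110): V_u = 1/1.01·[0.8200·4.8832 + 0.1800·33.0099] = 9.8475
Node d (S = 60): V_d = 1/1.01·[0.8200·33.0099 + 0.1800·63.0099] = 38.0296
Node 0 (S = 100): V_0 = 1/1.01·[0.8200·9.8475 + 0.1800·38.0296] = 14.7726

€14.77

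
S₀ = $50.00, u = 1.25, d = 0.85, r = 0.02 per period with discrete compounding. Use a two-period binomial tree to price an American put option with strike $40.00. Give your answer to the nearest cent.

$1.23

Risk-neutral probability p = (1 + 0.02 − 0.85)/(1.25 − 0.85) = 0.1700/0.4000 = 0.4250
Terminal stock prices: S_uu = 78.12, S_ud = 53.12, S_dd = 36.12
Terminal payoffs (K − S): max(-38.12, 0) = 0, max(-13.12, 0) = 0, max(3.875, 0) = 3.875
Node u (S = 62.5): continuation = 1/1.02·[0.4250·0.0000 + 0.5750·0.0000] = 0.0000; exercise value = 0.0000 ≤ continuation, so V_u = 0.0000
Node d (S = 42.5): continuation = 1/1.02·[0.4250·0.0000 + 0.5750·3.8750] = 2.1844; exercise value = 0.0000 ≤ continuation, so V_d = 2.1844
Node 0 (S = 50): continuation = 1/1.02·[0.4250·0.0000 + 0.5750·2.1844] = 1.2314; exercise value = 0.0000 ≤ continuation, so V_0 = 1.2314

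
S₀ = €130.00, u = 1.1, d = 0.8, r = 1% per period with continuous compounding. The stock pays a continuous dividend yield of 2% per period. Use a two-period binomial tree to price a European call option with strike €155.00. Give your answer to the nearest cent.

€0.90

Per-period risk-free factor R = e^0.01 = 1.0101; dividend-adjusted growth = e^(0.01−0.02) = 0.9900.
Risk-neutral probability p = (0.9900 − 0.8)/(1.1 − 0.8) = 0.1900/0.3000 = 0.6335
Terminal stock prices: S_uu = 157.3, S_ud = 114.4, S_dd = 83.2
Terminal payoffs (S − K): max(2.3, 0) = 2.3, max(-40.6, 0) = 0, max(-71.8, 0) = 0
Node u (S = 143): V_u = e^(−0.01)·[0.6335·2.3000 + 0.3665·0.0000] = 1.4426
Node d (S = 104): V_d = e^(−0.01)·[0.6335·0.0000 + 0.3665·0.0000] = 0.0000
Node 0 (S = 130): V_0 = e^(−0.01)·[0.6335·1.4426 + 0.3665·0.0000] = 0.9048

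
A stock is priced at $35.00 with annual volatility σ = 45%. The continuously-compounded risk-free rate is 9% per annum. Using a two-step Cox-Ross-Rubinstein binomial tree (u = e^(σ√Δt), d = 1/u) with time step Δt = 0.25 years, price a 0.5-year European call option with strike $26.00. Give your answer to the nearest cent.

CRR parameters: u = e^(σ√Δt) = e^(0.45·√0.25) = 1.2523, d = 1/u = 0.7985
Per-period rate: rΔt = 0.09·0.25 = 0.0225, so R = e^0.0225 = 1.0228
Risk-neutral probability p = (e^0.0225 − 0.7985)/(1.2523 − 0.7985) = 0.2242/0.4538 = 0.4941
Terminal stock prices: S_uu = 54.89, S_ud = 35, S_dd = 22.32
Terminal payoffs (S − K): max(28.89, 0) = 28.89, max(9, 0) = 9, max(-3.683, 0) = 0
Node u (S = 43.83): V_u = e^(−0.0225)·[0.4941·28.8909 + 0.5059·9.0000] = 18.4098
Node d (S = 27.95): V_d = e^(−0.0225)·[0.4941·9.0000 + 0.5059·0.0000] = 4.3482
Node 0 (S = 35): V_0 = e^(−0.0225)·[0.4941·18.4098 + 0.5059·4.3482] = 11.0451

$11.05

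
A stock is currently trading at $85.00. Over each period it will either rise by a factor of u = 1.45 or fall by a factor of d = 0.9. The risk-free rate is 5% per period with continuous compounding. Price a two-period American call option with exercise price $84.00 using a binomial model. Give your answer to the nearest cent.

Risk-neutral probability p = (e^0.05 − 0.9)/(1.45 − 0.9) = 0.1513/0.5500 = 0.2750
Terminal stock prices: S_uu = 178.7, S_ud = 110.9, S_dd = 68.85
Terminal payoffs (S − K): max(94.71, 0) = 94.71, max(26.92, 0) = 26.92, max(-15.15, 0) = 0
Node u (S = 123.2): continuation = e^(−0.05)·[0.2750·94.7125 + 0.7250·26.9250] = 43.3467; exercise value = 39.2500 ≤ continuation, so V_u = 43.3467
Node d (S = 76.5): continuation = e^(−0.05)·[0.2750·26.9250 + 0.7250·0.0000] = 7.0442; exercise value = 0.0000 ≤ continuation, so V_d = 7.0442
Node 0 (S = 85): continuation = e^(−0.05)·[0.2750·43.3467 + 0.7250·7.0442] = 16.1983; exercise value = 1.0000 ≤ continuation, so V_0 = 16.1983

$16.20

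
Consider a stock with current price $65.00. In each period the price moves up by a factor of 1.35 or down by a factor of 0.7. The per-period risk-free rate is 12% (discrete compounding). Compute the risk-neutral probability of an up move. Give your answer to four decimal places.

Risk-neutral probability p = (1 + 0.12 − 0.7)/(1.35 − 0.7) = 0.4200/0.6500 = 0.6462

p = 0.6462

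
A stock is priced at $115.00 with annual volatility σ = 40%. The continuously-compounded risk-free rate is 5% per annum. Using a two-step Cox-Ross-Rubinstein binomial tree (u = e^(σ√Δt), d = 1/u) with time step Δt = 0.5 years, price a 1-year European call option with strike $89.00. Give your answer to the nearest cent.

$36.58

CRR parameters: u = e^(σ√Δt) = e^(0.4·√0.5) = 1.3269, d = 1/u = 0.7536
Per-period rate: rΔt = 0.05·0.5 = 0.025, so R = e^0.025 = 1.0253
Risk-neutral probability p = (e^0.025 − 0.7536)/(1.3269 − 0.7536) = 0.2717/0.5733 = 0.4739
Terminal stock prices: S_uu = 202.5, S_ud = 115, S_dd = 65.32
Terminal payoffs (S − K): max(113.5, 0) = 113.5, max(26, 0) = 26, max(-23.68, 0) = 0
Node u (S = 152.6): V_u = e^(−0.025)·[0.4739·113.4752 + 0.5261·26.0000] = 65.7905
Node d (S = 86.67): V_d = e^(−0.025)·[0.4739·26.0000 + 0.5261·0.0000] = 12.0176
Node 0 (S = 115): V_0 = e^(−0.025)·[0.4739·65.7905 + 0.5261·12.0176] = 36.5756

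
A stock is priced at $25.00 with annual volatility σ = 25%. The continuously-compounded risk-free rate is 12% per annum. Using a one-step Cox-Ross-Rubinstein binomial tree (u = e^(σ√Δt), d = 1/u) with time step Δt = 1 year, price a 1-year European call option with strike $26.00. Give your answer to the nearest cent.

$3.73

CRR parameters: u = e^(σ√Δt) = e^(0.25·√1) = 1.2840, d = 1/u = 0.7788
Per-period rate: rΔt = 0.12·1 = 0.12, so R = e^0.12 = 1.1275
Risk-neutral probability p = (e^0.12 − 0.7788)/(1.2840 − 0.7788) = 0.3487/0.5052 = 0.6902
Terminal stock prices: S_u = 32.1, S_d = 19.47
Terminal payoffs (S − K): max(6.101, 0) = 6.101, max(-6.53, 0) = 0
Node 0 (S = 25): V_0 = e^(−0.12)·[0.6902·6.1006 + 0.3098·0.0000] = 3.7344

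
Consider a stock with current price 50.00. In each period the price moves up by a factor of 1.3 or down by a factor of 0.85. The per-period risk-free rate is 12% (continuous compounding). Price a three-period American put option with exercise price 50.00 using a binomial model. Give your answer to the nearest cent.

2.74

Risk-neutral probability p = (e^0.12 − 0.85)/(1.3 − 0.85) = 0.2775/0.4500 = 0.6167
Terminal stock prices: S_uuu = 109.9, S_uud = 71.83, S_udd = 46.96, S_ddd = 30.71
Terminal payoffs (K − S): max(-59.85, 0) = 0, max(-21.83, 0) = 0, max(3.038, 0) = 3.038, max(19.29, 0) = 19.29
Node uu (S = 84.5): continuation = e^(−0.12)·[0.6167·0.0000 + 0.3833·0.0000] = 0.0000; exercise value = 0.0000 ≤ continuation, so V_uu = 0.0000
Node ud (S = 55.25): continuation = e^(−0.12)·[0.6167·0.0000 + 0.3833·3.0375] = 1.0327; exercise value = 0.0000 ≤ continuation, so V_ud = 1.0327
Node dd (S = 36.12): continuation = e^(−0.12)·[0.6167·3.0375 + 0.3833·19.2938] = 8.2210; exercise value = 13.8750 > continuation, so V_dd = 13.8750 (exercise)
Node u (S = 65): continuation = e^(−0.12)·[0.6167·0.0000 + 0.3833·1.0327] = 0.3511; exercise value = 0.0000 ≤ continuation, so V_u = 0.3511
Node d (S = 42.5): continuation = e^(−0.12)·[0.6167·1.0327 + 0.3833·13.8750] = 5.2822; exercise value = 7.5000 > continuation, so V_d = 7.5000 (exercise)
Node 0 (S = 50): continuation = e^(−0.12)·[0.6167·0.3511 + 0.3833·7.5000] = 2.7420; exercise value = 0.0000 ≤ continuation, so V_0 = 2.7420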